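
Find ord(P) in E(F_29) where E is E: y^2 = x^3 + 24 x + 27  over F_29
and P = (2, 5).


Compute successive multiples of P until we hit O:
  1P = (2, 5)
  2P = (2, 24)
  3P = O

ord(P) = 3


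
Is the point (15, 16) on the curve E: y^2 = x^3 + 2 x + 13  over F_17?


Check whether y^2 = x^3 + 2 x + 13 (mod 17) for (x, y) = (15, 16).
LHS: y^2 = 16^2 mod 17 = 1
RHS: x^3 + 2 x + 13 = 15^3 + 2*15 + 13 mod 17 = 1
LHS = RHS

Yes, on the curve


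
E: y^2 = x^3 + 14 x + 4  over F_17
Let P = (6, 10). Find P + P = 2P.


Doubling: s = (3 x1^2 + a) / (2 y1)
s = (3*6^2 + 14) / (2*10) mod 17 = 1
x3 = s^2 - 2 x1 mod 17 = 1^2 - 2*6 = 6
y3 = s (x1 - x3) - y1 mod 17 = 1 * (6 - 6) - 10 = 7

2P = (6, 7)


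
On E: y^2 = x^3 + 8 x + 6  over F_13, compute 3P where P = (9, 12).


k = 3 = 11_2 (binary, LSB first: 11)
Double-and-add from P = (9, 12):
  bit 0 = 1: acc = O + (9, 12) = (9, 12)
  bit 1 = 1: acc = (9, 12) + (12, 7) = (2, 11)

3P = (2, 11)


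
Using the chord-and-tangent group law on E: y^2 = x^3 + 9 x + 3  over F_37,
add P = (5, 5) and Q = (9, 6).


P != Q, so use the chord formula.
s = (y2 - y1) / (x2 - x1) = (1) / (4) mod 37 = 28
x3 = s^2 - x1 - x2 mod 37 = 28^2 - 5 - 9 = 30
y3 = s (x1 - x3) - y1 mod 37 = 28 * (5 - 30) - 5 = 35

P + Q = (30, 35)


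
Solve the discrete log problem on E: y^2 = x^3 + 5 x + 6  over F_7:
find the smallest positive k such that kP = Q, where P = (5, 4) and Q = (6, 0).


Enumerate multiples of P until we hit Q = (6, 0):
  1P = (5, 4)
  2P = (6, 0)
Match found at i = 2.

k = 2


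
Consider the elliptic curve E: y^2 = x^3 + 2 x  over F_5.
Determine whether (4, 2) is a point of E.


Check whether y^2 = x^3 + 2 x + 0 (mod 5) for (x, y) = (4, 2).
LHS: y^2 = 2^2 mod 5 = 4
RHS: x^3 + 2 x + 0 = 4^3 + 2*4 + 0 mod 5 = 2
LHS != RHS

No, not on the curve


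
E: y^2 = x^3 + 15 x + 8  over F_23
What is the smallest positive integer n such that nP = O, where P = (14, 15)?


Compute successive multiples of P until we hit O:
  1P = (14, 15)
  2P = (11, 20)
  3P = (11, 3)
  4P = (14, 8)
  5P = O

ord(P) = 5


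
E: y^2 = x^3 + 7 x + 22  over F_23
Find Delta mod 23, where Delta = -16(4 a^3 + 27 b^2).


4 a^3 + 27 b^2 = 4*7^3 + 27*22^2 = 1372 + 13068 = 14440
Delta = -16 * (14440) = -231040
Delta mod 23 = 18

Delta = 18 (mod 23)


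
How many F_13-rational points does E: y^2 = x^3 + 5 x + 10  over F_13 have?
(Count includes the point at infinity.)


For each x in F_13, count y with y^2 = x^3 + 5 x + 10 mod 13:
  x = 0: RHS = 10, y in [6, 7]  -> 2 point(s)
  x = 1: RHS = 3, y in [4, 9]  -> 2 point(s)
  x = 3: RHS = 0, y in [0]  -> 1 point(s)
  x = 4: RHS = 3, y in [4, 9]  -> 2 point(s)
  x = 5: RHS = 4, y in [2, 11]  -> 2 point(s)
  x = 6: RHS = 9, y in [3, 10]  -> 2 point(s)
  x = 8: RHS = 3, y in [4, 9]  -> 2 point(s)
  x = 9: RHS = 4, y in [2, 11]  -> 2 point(s)
  x = 12: RHS = 4, y in [2, 11]  -> 2 point(s)
Affine points: 17. Add the point at infinity: total = 18.

#E(F_13) = 18


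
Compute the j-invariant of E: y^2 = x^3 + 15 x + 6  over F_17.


Delta = -16(4 a^3 + 27 b^2) mod 17 = 5
-1728 * (4 a)^3 = -1728 * (4*15)^3 mod 17 = 5
j = 5 * 5^(-1) mod 17 = 1

j = 1 (mod 17)


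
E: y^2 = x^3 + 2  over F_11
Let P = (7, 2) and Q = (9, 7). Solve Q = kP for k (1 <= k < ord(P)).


Enumerate multiples of P until we hit Q = (9, 7):
  1P = (7, 2)
  2P = (9, 7)
Match found at i = 2.

k = 2


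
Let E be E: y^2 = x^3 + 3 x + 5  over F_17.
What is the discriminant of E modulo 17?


4 a^3 + 27 b^2 = 4*3^3 + 27*5^2 = 108 + 675 = 783
Delta = -16 * (783) = -12528
Delta mod 17 = 1

Delta = 1 (mod 17)


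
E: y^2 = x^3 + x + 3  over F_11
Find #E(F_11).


For each x in F_11, count y with y^2 = x^3 + 1 x + 3 mod 11:
  x = 0: RHS = 3, y in [5, 6]  -> 2 point(s)
  x = 1: RHS = 5, y in [4, 7]  -> 2 point(s)
  x = 3: RHS = 0, y in [0]  -> 1 point(s)
  x = 4: RHS = 5, y in [4, 7]  -> 2 point(s)
  x = 5: RHS = 1, y in [1, 10]  -> 2 point(s)
  x = 6: RHS = 5, y in [4, 7]  -> 2 point(s)
  x = 7: RHS = 1, y in [1, 10]  -> 2 point(s)
  x = 9: RHS = 4, y in [2, 9]  -> 2 point(s)
  x = 10: RHS = 1, y in [1, 10]  -> 2 point(s)
Affine points: 17. Add the point at infinity: total = 18.

#E(F_11) = 18


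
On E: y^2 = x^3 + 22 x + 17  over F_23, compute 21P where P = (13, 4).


k = 21 = 10101_2 (binary, LSB first: 10101)
Double-and-add from P = (13, 4):
  bit 0 = 1: acc = O + (13, 4) = (13, 4)
  bit 1 = 0: acc unchanged = (13, 4)
  bit 2 = 1: acc = (13, 4) + (18, 9) = (16, 16)
  bit 3 = 0: acc unchanged = (16, 16)
  bit 4 = 1: acc = (16, 16) + (4, 13) = (16, 7)

21P = (16, 7)


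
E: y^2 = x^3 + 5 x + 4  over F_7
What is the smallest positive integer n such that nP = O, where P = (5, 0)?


Compute successive multiples of P until we hit O:
  1P = (5, 0)
  2P = O

ord(P) = 2


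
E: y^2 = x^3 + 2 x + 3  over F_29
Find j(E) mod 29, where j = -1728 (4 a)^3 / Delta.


Delta = -16(4 a^3 + 27 b^2) mod 29 = 8
-1728 * (4 a)^3 = -1728 * (4*2)^3 mod 29 = 25
j = 25 * 8^(-1) mod 29 = 14

j = 14 (mod 29)


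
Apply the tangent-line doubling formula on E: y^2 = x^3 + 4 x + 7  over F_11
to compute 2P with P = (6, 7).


Doubling: s = (3 x1^2 + a) / (2 y1)
s = (3*6^2 + 4) / (2*7) mod 11 = 8
x3 = s^2 - 2 x1 mod 11 = 8^2 - 2*6 = 8
y3 = s (x1 - x3) - y1 mod 11 = 8 * (6 - 8) - 7 = 10

2P = (8, 10)


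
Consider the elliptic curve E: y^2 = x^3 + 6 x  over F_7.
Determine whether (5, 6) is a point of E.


Check whether y^2 = x^3 + 6 x + 0 (mod 7) for (x, y) = (5, 6).
LHS: y^2 = 6^2 mod 7 = 1
RHS: x^3 + 6 x + 0 = 5^3 + 6*5 + 0 mod 7 = 1
LHS = RHS

Yes, on the curve


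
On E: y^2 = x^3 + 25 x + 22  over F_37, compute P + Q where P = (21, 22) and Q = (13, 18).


P != Q, so use the chord formula.
s = (y2 - y1) / (x2 - x1) = (33) / (29) mod 37 = 19
x3 = s^2 - x1 - x2 mod 37 = 19^2 - 21 - 13 = 31
y3 = s (x1 - x3) - y1 mod 37 = 19 * (21 - 31) - 22 = 10

P + Q = (31, 10)


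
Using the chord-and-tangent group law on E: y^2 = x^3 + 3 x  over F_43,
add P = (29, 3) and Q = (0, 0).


P != Q, so use the chord formula.
s = (y2 - y1) / (x2 - x1) = (40) / (14) mod 43 = 9
x3 = s^2 - x1 - x2 mod 43 = 9^2 - 29 - 0 = 9
y3 = s (x1 - x3) - y1 mod 43 = 9 * (29 - 9) - 3 = 5

P + Q = (9, 5)


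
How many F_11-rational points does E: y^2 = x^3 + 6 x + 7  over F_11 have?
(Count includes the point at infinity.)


For each x in F_11, count y with y^2 = x^3 + 6 x + 7 mod 11:
  x = 1: RHS = 3, y in [5, 6]  -> 2 point(s)
  x = 2: RHS = 5, y in [4, 7]  -> 2 point(s)
  x = 9: RHS = 9, y in [3, 8]  -> 2 point(s)
  x = 10: RHS = 0, y in [0]  -> 1 point(s)
Affine points: 7. Add the point at infinity: total = 8.

#E(F_11) = 8


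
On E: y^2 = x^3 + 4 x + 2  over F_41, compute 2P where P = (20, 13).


Doubling: s = (3 x1^2 + a) / (2 y1)
s = (3*20^2 + 4) / (2*13) mod 41 = 40
x3 = s^2 - 2 x1 mod 41 = 40^2 - 2*20 = 2
y3 = s (x1 - x3) - y1 mod 41 = 40 * (20 - 2) - 13 = 10

2P = (2, 10)


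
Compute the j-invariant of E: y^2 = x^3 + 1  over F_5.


Delta = -16(4 a^3 + 27 b^2) mod 5 = 3
-1728 * (4 a)^3 = -1728 * (4*0)^3 mod 5 = 0
j = 0 * 3^(-1) mod 5 = 0

j = 0 (mod 5)


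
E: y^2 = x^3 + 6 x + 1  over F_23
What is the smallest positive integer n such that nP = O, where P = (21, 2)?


Compute successive multiples of P until we hit O:
  1P = (21, 2)
  2P = (7, 15)
  3P = (11, 15)
  4P = (15, 4)
  5P = (5, 8)
  6P = (9, 5)
  7P = (6, 0)
  8P = (9, 18)
  ... (continuing to 14P)
  14P = O

ord(P) = 14


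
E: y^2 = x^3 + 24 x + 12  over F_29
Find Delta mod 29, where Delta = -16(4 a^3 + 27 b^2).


4 a^3 + 27 b^2 = 4*24^3 + 27*12^2 = 55296 + 3888 = 59184
Delta = -16 * (59184) = -946944
Delta mod 29 = 22

Delta = 22 (mod 29)


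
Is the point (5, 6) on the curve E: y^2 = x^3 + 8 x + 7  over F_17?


Check whether y^2 = x^3 + 8 x + 7 (mod 17) for (x, y) = (5, 6).
LHS: y^2 = 6^2 mod 17 = 2
RHS: x^3 + 8 x + 7 = 5^3 + 8*5 + 7 mod 17 = 2
LHS = RHS

Yes, on the curve


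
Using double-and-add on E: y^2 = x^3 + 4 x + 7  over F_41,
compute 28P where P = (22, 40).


k = 28 = 11100_2 (binary, LSB first: 00111)
Double-and-add from P = (22, 40):
  bit 0 = 0: acc unchanged = O
  bit 1 = 0: acc unchanged = O
  bit 2 = 1: acc = O + (32, 12) = (32, 12)
  bit 3 = 1: acc = (32, 12) + (39, 27) = (34, 13)
  bit 4 = 1: acc = (34, 13) + (6, 1) = (38, 38)

28P = (38, 38)


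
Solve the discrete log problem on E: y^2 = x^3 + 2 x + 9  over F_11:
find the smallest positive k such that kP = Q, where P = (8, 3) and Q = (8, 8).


Enumerate multiples of P until we hit Q = (8, 8):
  1P = (8, 3)
  2P = (4, 9)
  3P = (4, 2)
  4P = (8, 8)
Match found at i = 4.

k = 4


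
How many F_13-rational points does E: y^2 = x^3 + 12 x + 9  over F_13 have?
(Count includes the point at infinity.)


For each x in F_13, count y with y^2 = x^3 + 12 x + 9 mod 13:
  x = 0: RHS = 9, y in [3, 10]  -> 2 point(s)
  x = 1: RHS = 9, y in [3, 10]  -> 2 point(s)
  x = 4: RHS = 4, y in [2, 11]  -> 2 point(s)
  x = 5: RHS = 12, y in [5, 8]  -> 2 point(s)
  x = 9: RHS = 1, y in [1, 12]  -> 2 point(s)
  x = 11: RHS = 3, y in [4, 9]  -> 2 point(s)
  x = 12: RHS = 9, y in [3, 10]  -> 2 point(s)
Affine points: 14. Add the point at infinity: total = 15.

#E(F_13) = 15


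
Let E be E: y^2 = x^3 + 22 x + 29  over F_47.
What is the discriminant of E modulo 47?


4 a^3 + 27 b^2 = 4*22^3 + 27*29^2 = 42592 + 22707 = 65299
Delta = -16 * (65299) = -1044784
Delta mod 47 = 26

Delta = 26 (mod 47)


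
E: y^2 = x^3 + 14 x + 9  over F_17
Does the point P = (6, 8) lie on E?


Check whether y^2 = x^3 + 14 x + 9 (mod 17) for (x, y) = (6, 8).
LHS: y^2 = 8^2 mod 17 = 13
RHS: x^3 + 14 x + 9 = 6^3 + 14*6 + 9 mod 17 = 3
LHS != RHS

No, not on the curve


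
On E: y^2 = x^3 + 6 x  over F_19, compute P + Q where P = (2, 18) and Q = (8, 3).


P != Q, so use the chord formula.
s = (y2 - y1) / (x2 - x1) = (4) / (6) mod 19 = 7
x3 = s^2 - x1 - x2 mod 19 = 7^2 - 2 - 8 = 1
y3 = s (x1 - x3) - y1 mod 19 = 7 * (2 - 1) - 18 = 8

P + Q = (1, 8)


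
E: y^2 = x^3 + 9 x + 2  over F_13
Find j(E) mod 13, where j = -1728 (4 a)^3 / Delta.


Delta = -16(4 a^3 + 27 b^2) mod 13 = 2
-1728 * (4 a)^3 = -1728 * (4*9)^3 mod 13 = 12
j = 12 * 2^(-1) mod 13 = 6

j = 6 (mod 13)


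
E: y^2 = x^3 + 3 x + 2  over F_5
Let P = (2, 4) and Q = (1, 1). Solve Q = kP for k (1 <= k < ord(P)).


Enumerate multiples of P until we hit Q = (1, 1):
  1P = (2, 4)
  2P = (1, 1)
Match found at i = 2.

k = 2


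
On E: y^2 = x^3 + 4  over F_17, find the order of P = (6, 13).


Compute successive multiples of P until we hit O:
  1P = (6, 13)
  2P = (13, 5)
  3P = (0, 2)
  4P = (12, 10)
  5P = (12, 7)
  6P = (0, 15)
  7P = (13, 12)
  8P = (6, 4)
  ... (continuing to 9P)
  9P = O

ord(P) = 9


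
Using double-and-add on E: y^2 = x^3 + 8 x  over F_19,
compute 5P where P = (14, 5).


k = 5 = 101_2 (binary, LSB first: 101)
Double-and-add from P = (14, 5):
  bit 0 = 1: acc = O + (14, 5) = (14, 5)
  bit 1 = 0: acc unchanged = (14, 5)
  bit 2 = 1: acc = (14, 5) + (4, 18) = (12, 0)

5P = (12, 0)


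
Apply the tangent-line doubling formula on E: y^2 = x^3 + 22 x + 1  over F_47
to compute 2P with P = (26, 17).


Doubling: s = (3 x1^2 + a) / (2 y1)
s = (3*26^2 + 22) / (2*17) mod 47 = 5
x3 = s^2 - 2 x1 mod 47 = 5^2 - 2*26 = 20
y3 = s (x1 - x3) - y1 mod 47 = 5 * (26 - 20) - 17 = 13

2P = (20, 13)


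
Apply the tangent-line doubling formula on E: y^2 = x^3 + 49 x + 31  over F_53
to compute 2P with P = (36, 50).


Doubling: s = (3 x1^2 + a) / (2 y1)
s = (3*36^2 + 49) / (2*50) mod 53 = 24
x3 = s^2 - 2 x1 mod 53 = 24^2 - 2*36 = 27
y3 = s (x1 - x3) - y1 mod 53 = 24 * (36 - 27) - 50 = 7

2P = (27, 7)


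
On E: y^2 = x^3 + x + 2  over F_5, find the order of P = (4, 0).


Compute successive multiples of P until we hit O:
  1P = (4, 0)
  2P = O

ord(P) = 2


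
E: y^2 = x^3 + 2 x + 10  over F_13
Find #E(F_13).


For each x in F_13, count y with y^2 = x^3 + 2 x + 10 mod 13:
  x = 0: RHS = 10, y in [6, 7]  -> 2 point(s)
  x = 1: RHS = 0, y in [0]  -> 1 point(s)
  x = 2: RHS = 9, y in [3, 10]  -> 2 point(s)
  x = 3: RHS = 4, y in [2, 11]  -> 2 point(s)
  x = 4: RHS = 4, y in [2, 11]  -> 2 point(s)
  x = 6: RHS = 4, y in [2, 11]  -> 2 point(s)
  x = 7: RHS = 3, y in [4, 9]  -> 2 point(s)
  x = 9: RHS = 3, y in [4, 9]  -> 2 point(s)
  x = 10: RHS = 3, y in [4, 9]  -> 2 point(s)
Affine points: 17. Add the point at infinity: total = 18.

#E(F_13) = 18


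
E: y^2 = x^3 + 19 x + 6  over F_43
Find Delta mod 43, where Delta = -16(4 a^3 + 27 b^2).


4 a^3 + 27 b^2 = 4*19^3 + 27*6^2 = 27436 + 972 = 28408
Delta = -16 * (28408) = -454528
Delta mod 43 = 25

Delta = 25 (mod 43)


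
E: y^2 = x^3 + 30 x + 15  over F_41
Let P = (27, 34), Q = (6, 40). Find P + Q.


P != Q, so use the chord formula.
s = (y2 - y1) / (x2 - x1) = (6) / (20) mod 41 = 29
x3 = s^2 - x1 - x2 mod 41 = 29^2 - 27 - 6 = 29
y3 = s (x1 - x3) - y1 mod 41 = 29 * (27 - 29) - 34 = 31

P + Q = (29, 31)


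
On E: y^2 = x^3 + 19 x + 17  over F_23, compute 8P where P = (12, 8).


k = 8 = 1000_2 (binary, LSB first: 0001)
Double-and-add from P = (12, 8):
  bit 0 = 0: acc unchanged = O
  bit 1 = 0: acc unchanged = O
  bit 2 = 0: acc unchanged = O
  bit 3 = 1: acc = O + (16, 22) = (16, 22)

8P = (16, 22)


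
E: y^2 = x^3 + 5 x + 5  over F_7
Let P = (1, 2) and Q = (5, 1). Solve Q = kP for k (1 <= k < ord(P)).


Enumerate multiples of P until we hit Q = (5, 1):
  1P = (1, 2)
  2P = (2, 3)
  3P = (5, 1)
Match found at i = 3.

k = 3


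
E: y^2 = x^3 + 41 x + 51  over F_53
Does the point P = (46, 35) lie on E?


Check whether y^2 = x^3 + 41 x + 51 (mod 53) for (x, y) = (46, 35).
LHS: y^2 = 35^2 mod 53 = 6
RHS: x^3 + 41 x + 51 = 46^3 + 41*46 + 51 mod 53 = 4
LHS != RHS

No, not on the curve


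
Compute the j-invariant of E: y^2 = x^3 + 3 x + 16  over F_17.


Delta = -16(4 a^3 + 27 b^2) mod 17 = 16
-1728 * (4 a)^3 = -1728 * (4*3)^3 mod 17 = 15
j = 15 * 16^(-1) mod 17 = 2

j = 2 (mod 17)


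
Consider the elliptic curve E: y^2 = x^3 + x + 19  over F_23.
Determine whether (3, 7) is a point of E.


Check whether y^2 = x^3 + 1 x + 19 (mod 23) for (x, y) = (3, 7).
LHS: y^2 = 7^2 mod 23 = 3
RHS: x^3 + 1 x + 19 = 3^3 + 1*3 + 19 mod 23 = 3
LHS = RHS

Yes, on the curve


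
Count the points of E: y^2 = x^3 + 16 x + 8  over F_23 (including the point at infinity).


For each x in F_23, count y with y^2 = x^3 + 16 x + 8 mod 23:
  x = 0: RHS = 8, y in [10, 13]  -> 2 point(s)
  x = 1: RHS = 2, y in [5, 18]  -> 2 point(s)
  x = 2: RHS = 2, y in [5, 18]  -> 2 point(s)
  x = 5: RHS = 6, y in [11, 12]  -> 2 point(s)
  x = 7: RHS = 3, y in [7, 16]  -> 2 point(s)
  x = 8: RHS = 4, y in [2, 21]  -> 2 point(s)
  x = 10: RHS = 18, y in [8, 15]  -> 2 point(s)
  x = 14: RHS = 9, y in [3, 20]  -> 2 point(s)
  x = 15: RHS = 12, y in [9, 14]  -> 2 point(s)
  x = 16: RHS = 13, y in [6, 17]  -> 2 point(s)
  x = 17: RHS = 18, y in [8, 15]  -> 2 point(s)
  x = 19: RHS = 18, y in [8, 15]  -> 2 point(s)
  x = 20: RHS = 2, y in [5, 18]  -> 2 point(s)
Affine points: 26. Add the point at infinity: total = 27.

#E(F_23) = 27


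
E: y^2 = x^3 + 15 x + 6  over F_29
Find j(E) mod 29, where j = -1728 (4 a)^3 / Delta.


Delta = -16(4 a^3 + 27 b^2) mod 29 = 13
-1728 * (4 a)^3 = -1728 * (4*15)^3 mod 29 = 9
j = 9 * 13^(-1) mod 29 = 23

j = 23 (mod 29)


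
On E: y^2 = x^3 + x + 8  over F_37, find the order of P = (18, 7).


Compute successive multiples of P until we hit O:
  1P = (18, 7)
  2P = (12, 3)
  3P = (28, 11)
  4P = (3, 36)
  5P = (25, 9)
  6P = (19, 35)
  7P = (7, 5)
  8P = (5, 29)
  ... (continuing to 35P)
  35P = O

ord(P) = 35


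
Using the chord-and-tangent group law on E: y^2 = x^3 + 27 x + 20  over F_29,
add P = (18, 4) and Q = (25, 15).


P != Q, so use the chord formula.
s = (y2 - y1) / (x2 - x1) = (11) / (7) mod 29 = 14
x3 = s^2 - x1 - x2 mod 29 = 14^2 - 18 - 25 = 8
y3 = s (x1 - x3) - y1 mod 29 = 14 * (18 - 8) - 4 = 20

P + Q = (8, 20)


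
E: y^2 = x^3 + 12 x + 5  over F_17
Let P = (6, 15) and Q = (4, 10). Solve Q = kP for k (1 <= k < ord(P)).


Enumerate multiples of P until we hit Q = (4, 10):
  1P = (6, 15)
  2P = (4, 10)
Match found at i = 2.

k = 2


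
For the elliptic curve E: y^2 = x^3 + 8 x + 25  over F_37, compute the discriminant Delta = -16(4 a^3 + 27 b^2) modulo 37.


4 a^3 + 27 b^2 = 4*8^3 + 27*25^2 = 2048 + 16875 = 18923
Delta = -16 * (18923) = -302768
Delta mod 37 = 3

Delta = 3 (mod 37)


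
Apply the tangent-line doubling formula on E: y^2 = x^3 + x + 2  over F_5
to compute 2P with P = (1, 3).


Doubling: s = (3 x1^2 + a) / (2 y1)
s = (3*1^2 + 1) / (2*3) mod 5 = 4
x3 = s^2 - 2 x1 mod 5 = 4^2 - 2*1 = 4
y3 = s (x1 - x3) - y1 mod 5 = 4 * (1 - 4) - 3 = 0

2P = (4, 0)


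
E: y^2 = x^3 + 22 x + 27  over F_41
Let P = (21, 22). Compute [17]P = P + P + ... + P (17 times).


k = 17 = 10001_2 (binary, LSB first: 10001)
Double-and-add from P = (21, 22):
  bit 0 = 1: acc = O + (21, 22) = (21, 22)
  bit 1 = 0: acc unchanged = (21, 22)
  bit 2 = 0: acc unchanged = (21, 22)
  bit 3 = 0: acc unchanged = (21, 22)
  bit 4 = 1: acc = (21, 22) + (17, 5) = (39, 4)

17P = (39, 4)


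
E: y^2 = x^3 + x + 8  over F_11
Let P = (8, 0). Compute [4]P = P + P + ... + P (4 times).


k = 4 = 100_2 (binary, LSB first: 001)
Double-and-add from P = (8, 0):
  bit 0 = 0: acc unchanged = O
  bit 1 = 0: acc unchanged = O
  bit 2 = 1: acc = O + O = O

4P = O


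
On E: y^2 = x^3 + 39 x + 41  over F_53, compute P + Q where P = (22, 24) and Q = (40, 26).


P != Q, so use the chord formula.
s = (y2 - y1) / (x2 - x1) = (2) / (18) mod 53 = 6
x3 = s^2 - x1 - x2 mod 53 = 6^2 - 22 - 40 = 27
y3 = s (x1 - x3) - y1 mod 53 = 6 * (22 - 27) - 24 = 52

P + Q = (27, 52)


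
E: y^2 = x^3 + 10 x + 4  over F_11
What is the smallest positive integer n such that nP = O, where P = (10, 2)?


Compute successive multiples of P until we hit O:
  1P = (10, 2)
  2P = (5, 6)
  3P = (5, 5)
  4P = (10, 9)
  5P = O

ord(P) = 5


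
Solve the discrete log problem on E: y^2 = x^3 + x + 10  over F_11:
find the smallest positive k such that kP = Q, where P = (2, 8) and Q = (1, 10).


Enumerate multiples of P until we hit Q = (1, 10):
  1P = (2, 8)
  2P = (1, 10)
Match found at i = 2.

k = 2


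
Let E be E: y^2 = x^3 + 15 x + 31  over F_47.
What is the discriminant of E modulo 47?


4 a^3 + 27 b^2 = 4*15^3 + 27*31^2 = 13500 + 25947 = 39447
Delta = -16 * (39447) = -631152
Delta mod 47 = 11

Delta = 11 (mod 47)


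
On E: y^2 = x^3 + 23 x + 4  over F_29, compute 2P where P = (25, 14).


Doubling: s = (3 x1^2 + a) / (2 y1)
s = (3*25^2 + 23) / (2*14) mod 29 = 16
x3 = s^2 - 2 x1 mod 29 = 16^2 - 2*25 = 3
y3 = s (x1 - x3) - y1 mod 29 = 16 * (25 - 3) - 14 = 19

2P = (3, 19)


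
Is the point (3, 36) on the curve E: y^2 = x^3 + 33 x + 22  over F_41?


Check whether y^2 = x^3 + 33 x + 22 (mod 41) for (x, y) = (3, 36).
LHS: y^2 = 36^2 mod 41 = 25
RHS: x^3 + 33 x + 22 = 3^3 + 33*3 + 22 mod 41 = 25
LHS = RHS

Yes, on the curve


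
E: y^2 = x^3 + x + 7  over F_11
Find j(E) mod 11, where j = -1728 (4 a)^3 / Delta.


Delta = -16(4 a^3 + 27 b^2) mod 11 = 9
-1728 * (4 a)^3 = -1728 * (4*1)^3 mod 11 = 2
j = 2 * 9^(-1) mod 11 = 10

j = 10 (mod 11)


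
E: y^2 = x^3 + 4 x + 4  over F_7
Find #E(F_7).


For each x in F_7, count y with y^2 = x^3 + 4 x + 4 mod 7:
  x = 0: RHS = 4, y in [2, 5]  -> 2 point(s)
  x = 1: RHS = 2, y in [3, 4]  -> 2 point(s)
  x = 3: RHS = 1, y in [1, 6]  -> 2 point(s)
  x = 4: RHS = 0, y in [0]  -> 1 point(s)
  x = 5: RHS = 2, y in [3, 4]  -> 2 point(s)
Affine points: 9. Add the point at infinity: total = 10.

#E(F_7) = 10


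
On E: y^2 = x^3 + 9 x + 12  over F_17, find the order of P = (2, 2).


Compute successive multiples of P until we hit O:
  1P = (2, 2)
  2P = (14, 3)
  3P = (16, 11)
  4P = (8, 16)
  5P = (3, 7)
  6P = (3, 10)
  7P = (8, 1)
  8P = (16, 6)
  ... (continuing to 11P)
  11P = O

ord(P) = 11


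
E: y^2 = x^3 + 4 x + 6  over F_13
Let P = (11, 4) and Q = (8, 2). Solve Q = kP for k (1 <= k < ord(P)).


Enumerate multiples of P until we hit Q = (8, 2):
  1P = (11, 4)
  2P = (8, 2)
Match found at i = 2.

k = 2


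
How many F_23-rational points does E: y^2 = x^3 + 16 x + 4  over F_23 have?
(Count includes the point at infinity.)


For each x in F_23, count y with y^2 = x^3 + 16 x + 4 mod 23:
  x = 0: RHS = 4, y in [2, 21]  -> 2 point(s)
  x = 5: RHS = 2, y in [5, 18]  -> 2 point(s)
  x = 8: RHS = 0, y in [0]  -> 1 point(s)
  x = 9: RHS = 3, y in [7, 16]  -> 2 point(s)
  x = 11: RHS = 16, y in [4, 19]  -> 2 point(s)
  x = 15: RHS = 8, y in [10, 13]  -> 2 point(s)
  x = 16: RHS = 9, y in [3, 20]  -> 2 point(s)
  x = 18: RHS = 6, y in [11, 12]  -> 2 point(s)
Affine points: 15. Add the point at infinity: total = 16.

#E(F_23) = 16


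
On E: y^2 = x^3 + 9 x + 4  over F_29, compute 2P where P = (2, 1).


Doubling: s = (3 x1^2 + a) / (2 y1)
s = (3*2^2 + 9) / (2*1) mod 29 = 25
x3 = s^2 - 2 x1 mod 29 = 25^2 - 2*2 = 12
y3 = s (x1 - x3) - y1 mod 29 = 25 * (2 - 12) - 1 = 10

2P = (12, 10)


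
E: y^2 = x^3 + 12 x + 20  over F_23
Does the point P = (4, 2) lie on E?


Check whether y^2 = x^3 + 12 x + 20 (mod 23) for (x, y) = (4, 2).
LHS: y^2 = 2^2 mod 23 = 4
RHS: x^3 + 12 x + 20 = 4^3 + 12*4 + 20 mod 23 = 17
LHS != RHS

No, not on the curve


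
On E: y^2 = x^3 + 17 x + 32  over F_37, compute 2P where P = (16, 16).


k = 2 = 10_2 (binary, LSB first: 01)
Double-and-add from P = (16, 16):
  bit 0 = 0: acc unchanged = O
  bit 1 = 1: acc = O + (12, 22) = (12, 22)

2P = (12, 22)


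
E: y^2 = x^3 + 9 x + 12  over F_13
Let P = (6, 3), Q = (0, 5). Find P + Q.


P != Q, so use the chord formula.
s = (y2 - y1) / (x2 - x1) = (2) / (7) mod 13 = 4
x3 = s^2 - x1 - x2 mod 13 = 4^2 - 6 - 0 = 10
y3 = s (x1 - x3) - y1 mod 13 = 4 * (6 - 10) - 3 = 7

P + Q = (10, 7)


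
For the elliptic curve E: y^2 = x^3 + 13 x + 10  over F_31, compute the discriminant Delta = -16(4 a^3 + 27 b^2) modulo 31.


4 a^3 + 27 b^2 = 4*13^3 + 27*10^2 = 8788 + 2700 = 11488
Delta = -16 * (11488) = -183808
Delta mod 31 = 22

Delta = 22 (mod 31)


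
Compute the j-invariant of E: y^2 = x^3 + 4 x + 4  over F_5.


Delta = -16(4 a^3 + 27 b^2) mod 5 = 2
-1728 * (4 a)^3 = -1728 * (4*4)^3 mod 5 = 2
j = 2 * 2^(-1) mod 5 = 1

j = 1 (mod 5)


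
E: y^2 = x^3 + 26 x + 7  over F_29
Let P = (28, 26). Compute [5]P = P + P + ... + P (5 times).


k = 5 = 101_2 (binary, LSB first: 101)
Double-and-add from P = (28, 26):
  bit 0 = 1: acc = O + (28, 26) = (28, 26)
  bit 1 = 0: acc unchanged = (28, 26)
  bit 2 = 1: acc = (28, 26) + (20, 28) = (1, 18)

5P = (1, 18)


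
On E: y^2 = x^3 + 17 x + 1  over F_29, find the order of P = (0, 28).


Compute successive multiples of P until we hit O:
  1P = (0, 28)
  2P = (7, 17)
  3P = (15, 8)
  4P = (19, 7)
  5P = (6, 0)
  6P = (19, 22)
  7P = (15, 21)
  8P = (7, 12)
  ... (continuing to 10P)
  10P = O

ord(P) = 10


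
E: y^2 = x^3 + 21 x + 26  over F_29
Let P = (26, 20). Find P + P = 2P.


Doubling: s = (3 x1^2 + a) / (2 y1)
s = (3*26^2 + 21) / (2*20) mod 29 = 7
x3 = s^2 - 2 x1 mod 29 = 7^2 - 2*26 = 26
y3 = s (x1 - x3) - y1 mod 29 = 7 * (26 - 26) - 20 = 9

2P = (26, 9)


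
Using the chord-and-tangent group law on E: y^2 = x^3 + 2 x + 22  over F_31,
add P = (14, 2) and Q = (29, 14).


P != Q, so use the chord formula.
s = (y2 - y1) / (x2 - x1) = (12) / (15) mod 31 = 7
x3 = s^2 - x1 - x2 mod 31 = 7^2 - 14 - 29 = 6
y3 = s (x1 - x3) - y1 mod 31 = 7 * (14 - 6) - 2 = 23

P + Q = (6, 23)


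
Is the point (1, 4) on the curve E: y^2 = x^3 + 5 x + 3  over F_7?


Check whether y^2 = x^3 + 5 x + 3 (mod 7) for (x, y) = (1, 4).
LHS: y^2 = 4^2 mod 7 = 2
RHS: x^3 + 5 x + 3 = 1^3 + 5*1 + 3 mod 7 = 2
LHS = RHS

Yes, on the curve


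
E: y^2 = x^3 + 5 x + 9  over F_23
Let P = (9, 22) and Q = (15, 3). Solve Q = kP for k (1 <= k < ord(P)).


Enumerate multiples of P until we hit Q = (15, 3):
  1P = (9, 22)
  2P = (17, 4)
  3P = (15, 3)
Match found at i = 3.

k = 3


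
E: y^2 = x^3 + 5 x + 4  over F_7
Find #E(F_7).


For each x in F_7, count y with y^2 = x^3 + 5 x + 4 mod 7:
  x = 0: RHS = 4, y in [2, 5]  -> 2 point(s)
  x = 2: RHS = 1, y in [1, 6]  -> 2 point(s)
  x = 3: RHS = 4, y in [2, 5]  -> 2 point(s)
  x = 4: RHS = 4, y in [2, 5]  -> 2 point(s)
  x = 5: RHS = 0, y in [0]  -> 1 point(s)
Affine points: 9. Add the point at infinity: total = 10.

#E(F_7) = 10


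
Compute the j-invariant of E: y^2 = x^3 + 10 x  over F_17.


Delta = -16(4 a^3 + 27 b^2) mod 17 = 5
-1728 * (4 a)^3 = -1728 * (4*10)^3 mod 17 = 4
j = 4 * 5^(-1) mod 17 = 11

j = 11 (mod 17)


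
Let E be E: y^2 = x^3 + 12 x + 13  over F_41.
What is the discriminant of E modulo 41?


4 a^3 + 27 b^2 = 4*12^3 + 27*13^2 = 6912 + 4563 = 11475
Delta = -16 * (11475) = -183600
Delta mod 41 = 39

Delta = 39 (mod 41)


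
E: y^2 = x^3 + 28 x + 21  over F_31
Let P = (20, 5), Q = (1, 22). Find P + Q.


P != Q, so use the chord formula.
s = (y2 - y1) / (x2 - x1) = (17) / (12) mod 31 = 4
x3 = s^2 - x1 - x2 mod 31 = 4^2 - 20 - 1 = 26
y3 = s (x1 - x3) - y1 mod 31 = 4 * (20 - 26) - 5 = 2

P + Q = (26, 2)


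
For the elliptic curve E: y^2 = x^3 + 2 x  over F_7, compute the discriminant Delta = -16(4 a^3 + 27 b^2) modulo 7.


4 a^3 + 27 b^2 = 4*2^3 + 27*0^2 = 32 + 0 = 32
Delta = -16 * (32) = -512
Delta mod 7 = 6

Delta = 6 (mod 7)


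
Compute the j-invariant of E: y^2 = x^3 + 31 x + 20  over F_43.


Delta = -16(4 a^3 + 27 b^2) mod 43 = 13
-1728 * (4 a)^3 = -1728 * (4*31)^3 mod 43 = 11
j = 11 * 13^(-1) mod 43 = 24

j = 24 (mod 43)


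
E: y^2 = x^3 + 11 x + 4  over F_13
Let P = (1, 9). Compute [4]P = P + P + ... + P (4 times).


k = 4 = 100_2 (binary, LSB first: 001)
Double-and-add from P = (1, 9):
  bit 0 = 0: acc unchanged = O
  bit 1 = 0: acc unchanged = O
  bit 2 = 1: acc = O + (10, 3) = (10, 3)

4P = (10, 3)


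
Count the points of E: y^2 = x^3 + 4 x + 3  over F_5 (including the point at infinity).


For each x in F_5, count y with y^2 = x^3 + 4 x + 3 mod 5:
  x = 2: RHS = 4, y in [2, 3]  -> 2 point(s)
Affine points: 2. Add the point at infinity: total = 3.

#E(F_5) = 3


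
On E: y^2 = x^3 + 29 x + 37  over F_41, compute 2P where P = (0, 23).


Doubling: s = (3 x1^2 + a) / (2 y1)
s = (3*0^2 + 29) / (2*23) mod 41 = 14
x3 = s^2 - 2 x1 mod 41 = 14^2 - 2*0 = 32
y3 = s (x1 - x3) - y1 mod 41 = 14 * (0 - 32) - 23 = 21

2P = (32, 21)


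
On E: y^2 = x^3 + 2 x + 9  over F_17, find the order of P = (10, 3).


Compute successive multiples of P until we hit O:
  1P = (10, 3)
  2P = (5, 5)
  3P = (11, 11)
  4P = (9, 5)
  5P = (2, 15)
  6P = (3, 12)
  7P = (6, 4)
  8P = (0, 3)
  ... (continuing to 21P)
  21P = O

ord(P) = 21


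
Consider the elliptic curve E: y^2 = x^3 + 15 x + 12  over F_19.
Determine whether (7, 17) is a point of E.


Check whether y^2 = x^3 + 15 x + 12 (mod 19) for (x, y) = (7, 17).
LHS: y^2 = 17^2 mod 19 = 4
RHS: x^3 + 15 x + 12 = 7^3 + 15*7 + 12 mod 19 = 4
LHS = RHS

Yes, on the curve


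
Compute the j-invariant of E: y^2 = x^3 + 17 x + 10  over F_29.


Delta = -16(4 a^3 + 27 b^2) mod 29 = 25
-1728 * (4 a)^3 = -1728 * (4*17)^3 mod 29 = 23
j = 23 * 25^(-1) mod 29 = 16

j = 16 (mod 29)


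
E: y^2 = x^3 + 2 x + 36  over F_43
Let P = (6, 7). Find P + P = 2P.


Doubling: s = (3 x1^2 + a) / (2 y1)
s = (3*6^2 + 2) / (2*7) mod 43 = 14
x3 = s^2 - 2 x1 mod 43 = 14^2 - 2*6 = 12
y3 = s (x1 - x3) - y1 mod 43 = 14 * (6 - 12) - 7 = 38

2P = (12, 38)


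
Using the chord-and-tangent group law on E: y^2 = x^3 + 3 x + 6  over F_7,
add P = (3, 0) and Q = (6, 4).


P != Q, so use the chord formula.
s = (y2 - y1) / (x2 - x1) = (4) / (3) mod 7 = 6
x3 = s^2 - x1 - x2 mod 7 = 6^2 - 3 - 6 = 6
y3 = s (x1 - x3) - y1 mod 7 = 6 * (3 - 6) - 0 = 3

P + Q = (6, 3)


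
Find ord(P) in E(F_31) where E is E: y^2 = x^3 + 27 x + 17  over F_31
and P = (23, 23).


Compute successive multiples of P until we hit O:
  1P = (23, 23)
  2P = (1, 13)
  3P = (9, 20)
  4P = (3, 30)
  5P = (30, 12)
  6P = (14, 16)
  7P = (8, 30)
  8P = (10, 4)
  ... (continuing to 30P)
  30P = O

ord(P) = 30


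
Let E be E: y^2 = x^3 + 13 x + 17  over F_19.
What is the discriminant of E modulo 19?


4 a^3 + 27 b^2 = 4*13^3 + 27*17^2 = 8788 + 7803 = 16591
Delta = -16 * (16591) = -265456
Delta mod 19 = 12

Delta = 12 (mod 19)


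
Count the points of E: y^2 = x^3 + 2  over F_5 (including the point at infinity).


For each x in F_5, count y with y^2 = x^3 + 0 x + 2 mod 5:
  x = 2: RHS = 0, y in [0]  -> 1 point(s)
  x = 3: RHS = 4, y in [2, 3]  -> 2 point(s)
  x = 4: RHS = 1, y in [1, 4]  -> 2 point(s)
Affine points: 5. Add the point at infinity: total = 6.

#E(F_5) = 6


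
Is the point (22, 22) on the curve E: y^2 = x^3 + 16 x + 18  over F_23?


Check whether y^2 = x^3 + 16 x + 18 (mod 23) for (x, y) = (22, 22).
LHS: y^2 = 22^2 mod 23 = 1
RHS: x^3 + 16 x + 18 = 22^3 + 16*22 + 18 mod 23 = 1
LHS = RHS

Yes, on the curve


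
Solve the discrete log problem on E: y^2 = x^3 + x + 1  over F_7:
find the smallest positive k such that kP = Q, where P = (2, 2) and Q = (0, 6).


Enumerate multiples of P until we hit Q = (0, 6):
  1P = (2, 2)
  2P = (0, 1)
  3P = (0, 6)
Match found at i = 3.

k = 3


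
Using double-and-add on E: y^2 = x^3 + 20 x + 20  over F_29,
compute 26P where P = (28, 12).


k = 26 = 11010_2 (binary, LSB first: 01011)
Double-and-add from P = (28, 12):
  bit 0 = 0: acc unchanged = O
  bit 1 = 1: acc = O + (22, 1) = (22, 1)
  bit 2 = 0: acc unchanged = (22, 1)
  bit 3 = 1: acc = (22, 1) + (16, 12) = (0, 7)
  bit 4 = 1: acc = (0, 7) + (27, 28) = (18, 8)

26P = (18, 8)


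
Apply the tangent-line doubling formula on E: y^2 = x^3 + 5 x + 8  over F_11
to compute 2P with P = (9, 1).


Doubling: s = (3 x1^2 + a) / (2 y1)
s = (3*9^2 + 5) / (2*1) mod 11 = 3
x3 = s^2 - 2 x1 mod 11 = 3^2 - 2*9 = 2
y3 = s (x1 - x3) - y1 mod 11 = 3 * (9 - 2) - 1 = 9

2P = (2, 9)


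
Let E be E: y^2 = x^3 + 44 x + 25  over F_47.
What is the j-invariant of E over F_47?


Delta = -16(4 a^3 + 27 b^2) mod 47 = 4
-1728 * (4 a)^3 = -1728 * (4*44)^3 mod 47 = 27
j = 27 * 4^(-1) mod 47 = 42

j = 42 (mod 47)


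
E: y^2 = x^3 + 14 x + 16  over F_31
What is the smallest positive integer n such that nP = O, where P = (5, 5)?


Compute successive multiples of P until we hit O:
  1P = (5, 5)
  2P = (10, 28)
  3P = (26, 10)
  4P = (8, 12)
  5P = (20, 22)
  6P = (15, 25)
  7P = (15, 6)
  8P = (20, 9)
  ... (continuing to 13P)
  13P = O

ord(P) = 13


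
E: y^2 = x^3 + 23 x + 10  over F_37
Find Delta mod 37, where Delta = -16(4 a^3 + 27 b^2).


4 a^3 + 27 b^2 = 4*23^3 + 27*10^2 = 48668 + 2700 = 51368
Delta = -16 * (51368) = -821888
Delta mod 37 = 30

Delta = 30 (mod 37)


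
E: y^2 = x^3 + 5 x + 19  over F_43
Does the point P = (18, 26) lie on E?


Check whether y^2 = x^3 + 5 x + 19 (mod 43) for (x, y) = (18, 26).
LHS: y^2 = 26^2 mod 43 = 31
RHS: x^3 + 5 x + 19 = 18^3 + 5*18 + 19 mod 43 = 7
LHS != RHS

No, not on the curve


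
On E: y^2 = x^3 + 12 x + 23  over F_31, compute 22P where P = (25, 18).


k = 22 = 10110_2 (binary, LSB first: 01101)
Double-and-add from P = (25, 18):
  bit 0 = 0: acc unchanged = O
  bit 1 = 1: acc = O + (30, 17) = (30, 17)
  bit 2 = 1: acc = (30, 17) + (27, 29) = (21, 9)
  bit 3 = 0: acc unchanged = (21, 9)
  bit 4 = 1: acc = (21, 9) + (6, 1) = (12, 2)

22P = (12, 2)


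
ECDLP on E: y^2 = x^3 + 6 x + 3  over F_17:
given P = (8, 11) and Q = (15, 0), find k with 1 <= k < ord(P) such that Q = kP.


Enumerate multiples of P until we hit Q = (15, 0):
  1P = (8, 11)
  2P = (14, 3)
  3P = (10, 3)
  4P = (15, 0)
Match found at i = 4.

k = 4


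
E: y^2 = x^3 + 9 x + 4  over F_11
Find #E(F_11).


For each x in F_11, count y with y^2 = x^3 + 9 x + 4 mod 11:
  x = 0: RHS = 4, y in [2, 9]  -> 2 point(s)
  x = 1: RHS = 3, y in [5, 6]  -> 2 point(s)
  x = 3: RHS = 3, y in [5, 6]  -> 2 point(s)
  x = 4: RHS = 5, y in [4, 7]  -> 2 point(s)
  x = 5: RHS = 9, y in [3, 8]  -> 2 point(s)
  x = 7: RHS = 3, y in [5, 6]  -> 2 point(s)
  x = 8: RHS = 5, y in [4, 7]  -> 2 point(s)
  x = 9: RHS = 0, y in [0]  -> 1 point(s)
  x = 10: RHS = 5, y in [4, 7]  -> 2 point(s)
Affine points: 17. Add the point at infinity: total = 18.

#E(F_11) = 18


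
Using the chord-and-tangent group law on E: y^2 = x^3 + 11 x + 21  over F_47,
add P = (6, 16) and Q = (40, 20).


P != Q, so use the chord formula.
s = (y2 - y1) / (x2 - x1) = (4) / (34) mod 47 = 25
x3 = s^2 - x1 - x2 mod 47 = 25^2 - 6 - 40 = 15
y3 = s (x1 - x3) - y1 mod 47 = 25 * (6 - 15) - 16 = 41

P + Q = (15, 41)


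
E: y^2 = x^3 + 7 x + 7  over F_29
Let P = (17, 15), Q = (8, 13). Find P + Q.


P != Q, so use the chord formula.
s = (y2 - y1) / (x2 - x1) = (27) / (20) mod 29 = 26
x3 = s^2 - x1 - x2 mod 29 = 26^2 - 17 - 8 = 13
y3 = s (x1 - x3) - y1 mod 29 = 26 * (17 - 13) - 15 = 2

P + Q = (13, 2)


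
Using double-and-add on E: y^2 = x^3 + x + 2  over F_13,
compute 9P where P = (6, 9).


k = 9 = 1001_2 (binary, LSB first: 1001)
Double-and-add from P = (6, 9):
  bit 0 = 1: acc = O + (6, 9) = (6, 9)
  bit 1 = 0: acc unchanged = (6, 9)
  bit 2 = 0: acc unchanged = (6, 9)
  bit 3 = 1: acc = (6, 9) + (9, 8) = (1, 11)

9P = (1, 11)


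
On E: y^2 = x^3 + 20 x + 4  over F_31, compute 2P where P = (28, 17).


Doubling: s = (3 x1^2 + a) / (2 y1)
s = (3*28^2 + 20) / (2*17) mod 31 = 26
x3 = s^2 - 2 x1 mod 31 = 26^2 - 2*28 = 0
y3 = s (x1 - x3) - y1 mod 31 = 26 * (28 - 0) - 17 = 29

2P = (0, 29)


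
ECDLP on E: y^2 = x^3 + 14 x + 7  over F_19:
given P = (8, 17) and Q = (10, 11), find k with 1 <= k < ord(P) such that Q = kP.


Enumerate multiples of P until we hit Q = (10, 11):
  1P = (8, 17)
  2P = (0, 8)
  3P = (9, 8)
  4P = (7, 12)
  5P = (10, 11)
Match found at i = 5.

k = 5


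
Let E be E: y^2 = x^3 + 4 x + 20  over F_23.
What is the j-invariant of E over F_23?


Delta = -16(4 a^3 + 27 b^2) mod 23 = 20
-1728 * (4 a)^3 = -1728 * (4*4)^3 mod 23 = 17
j = 17 * 20^(-1) mod 23 = 2

j = 2 (mod 23)


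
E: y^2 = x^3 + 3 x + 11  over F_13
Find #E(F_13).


For each x in F_13, count y with y^2 = x^3 + 3 x + 11 mod 13:
  x = 2: RHS = 12, y in [5, 8]  -> 2 point(s)
  x = 4: RHS = 9, y in [3, 10]  -> 2 point(s)
  x = 8: RHS = 1, y in [1, 12]  -> 2 point(s)
  x = 9: RHS = 0, y in [0]  -> 1 point(s)
  x = 10: RHS = 1, y in [1, 12]  -> 2 point(s)
  x = 11: RHS = 10, y in [6, 7]  -> 2 point(s)
Affine points: 11. Add the point at infinity: total = 12.

#E(F_13) = 12


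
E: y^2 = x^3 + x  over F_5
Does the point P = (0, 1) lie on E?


Check whether y^2 = x^3 + 1 x + 0 (mod 5) for (x, y) = (0, 1).
LHS: y^2 = 1^2 mod 5 = 1
RHS: x^3 + 1 x + 0 = 0^3 + 1*0 + 0 mod 5 = 0
LHS != RHS

No, not on the curve


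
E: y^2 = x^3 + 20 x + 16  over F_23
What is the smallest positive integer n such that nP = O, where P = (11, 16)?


Compute successive multiples of P until we hit O:
  1P = (11, 16)
  2P = (14, 2)
  3P = (7, 19)
  4P = (7, 4)
  5P = (14, 21)
  6P = (11, 7)
  7P = O

ord(P) = 7


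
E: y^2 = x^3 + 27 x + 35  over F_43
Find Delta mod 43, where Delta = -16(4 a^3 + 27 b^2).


4 a^3 + 27 b^2 = 4*27^3 + 27*35^2 = 78732 + 33075 = 111807
Delta = -16 * (111807) = -1788912
Delta mod 43 = 17

Delta = 17 (mod 43)


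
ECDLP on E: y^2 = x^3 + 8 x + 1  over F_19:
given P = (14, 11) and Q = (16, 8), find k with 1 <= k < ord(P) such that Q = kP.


Enumerate multiples of P until we hit Q = (16, 8):
  1P = (14, 11)
  2P = (7, 18)
  3P = (18, 12)
  4P = (12, 18)
  5P = (10, 13)
  6P = (0, 1)
  7P = (9, 17)
  8P = (2, 5)
  9P = (8, 11)
  10P = (16, 8)
Match found at i = 10.

k = 10


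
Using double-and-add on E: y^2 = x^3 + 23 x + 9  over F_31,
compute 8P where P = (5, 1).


k = 8 = 1000_2 (binary, LSB first: 0001)
Double-and-add from P = (5, 1):
  bit 0 = 0: acc unchanged = O
  bit 1 = 0: acc unchanged = O
  bit 2 = 0: acc unchanged = O
  bit 3 = 1: acc = O + (5, 30) = (5, 30)

8P = (5, 30)


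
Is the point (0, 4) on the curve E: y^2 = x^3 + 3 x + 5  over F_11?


Check whether y^2 = x^3 + 3 x + 5 (mod 11) for (x, y) = (0, 4).
LHS: y^2 = 4^2 mod 11 = 5
RHS: x^3 + 3 x + 5 = 0^3 + 3*0 + 5 mod 11 = 5
LHS = RHS

Yes, on the curve


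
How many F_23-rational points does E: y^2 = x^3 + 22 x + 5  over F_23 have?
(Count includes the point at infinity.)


For each x in F_23, count y with y^2 = x^3 + 22 x + 5 mod 23:
  x = 3: RHS = 6, y in [11, 12]  -> 2 point(s)
  x = 6: RHS = 8, y in [10, 13]  -> 2 point(s)
  x = 8: RHS = 3, y in [7, 16]  -> 2 point(s)
  x = 9: RHS = 12, y in [9, 14]  -> 2 point(s)
  x = 10: RHS = 6, y in [11, 12]  -> 2 point(s)
  x = 13: RHS = 4, y in [2, 21]  -> 2 point(s)
  x = 17: RHS = 2, y in [5, 18]  -> 2 point(s)
  x = 18: RHS = 0, y in [0]  -> 1 point(s)
  x = 20: RHS = 4, y in [2, 21]  -> 2 point(s)
Affine points: 17. Add the point at infinity: total = 18.

#E(F_23) = 18


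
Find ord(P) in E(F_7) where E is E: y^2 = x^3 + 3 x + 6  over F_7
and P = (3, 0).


Compute successive multiples of P until we hit O:
  1P = (3, 0)
  2P = O

ord(P) = 2


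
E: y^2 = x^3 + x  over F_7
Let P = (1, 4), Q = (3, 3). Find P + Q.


P != Q, so use the chord formula.
s = (y2 - y1) / (x2 - x1) = (6) / (2) mod 7 = 3
x3 = s^2 - x1 - x2 mod 7 = 3^2 - 1 - 3 = 5
y3 = s (x1 - x3) - y1 mod 7 = 3 * (1 - 5) - 4 = 5

P + Q = (5, 5)


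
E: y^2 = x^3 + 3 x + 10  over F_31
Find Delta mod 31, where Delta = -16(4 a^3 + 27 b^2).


4 a^3 + 27 b^2 = 4*3^3 + 27*10^2 = 108 + 2700 = 2808
Delta = -16 * (2808) = -44928
Delta mod 31 = 22

Delta = 22 (mod 31)


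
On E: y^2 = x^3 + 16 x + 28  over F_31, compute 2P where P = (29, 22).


Doubling: s = (3 x1^2 + a) / (2 y1)
s = (3*29^2 + 16) / (2*22) mod 31 = 26
x3 = s^2 - 2 x1 mod 31 = 26^2 - 2*29 = 29
y3 = s (x1 - x3) - y1 mod 31 = 26 * (29 - 29) - 22 = 9

2P = (29, 9)


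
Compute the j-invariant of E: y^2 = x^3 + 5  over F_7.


Delta = -16(4 a^3 + 27 b^2) mod 7 = 1
-1728 * (4 a)^3 = -1728 * (4*0)^3 mod 7 = 0
j = 0 * 1^(-1) mod 7 = 0

j = 0 (mod 7)


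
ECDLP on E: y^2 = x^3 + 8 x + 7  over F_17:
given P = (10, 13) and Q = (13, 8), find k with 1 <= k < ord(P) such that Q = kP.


Enumerate multiples of P until we hit Q = (13, 8):
  1P = (10, 13)
  2P = (13, 9)
  3P = (9, 14)
  4P = (16, 10)
  5P = (4, 1)
  6P = (7, 10)
  7P = (1, 13)
  8P = (6, 4)
  9P = (5, 11)
  10P = (11, 7)
  11P = (15, 0)
  12P = (11, 10)
  13P = (5, 6)
  14P = (6, 13)
  15P = (1, 4)
  16P = (7, 7)
  17P = (4, 16)
  18P = (16, 7)
  19P = (9, 3)
  20P = (13, 8)
Match found at i = 20.

k = 20


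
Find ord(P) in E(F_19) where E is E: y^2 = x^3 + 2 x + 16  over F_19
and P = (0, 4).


Compute successive multiples of P until we hit O:
  1P = (0, 4)
  2P = (6, 4)
  3P = (13, 15)
  4P = (12, 18)
  5P = (11, 18)
  6P = (17, 2)
  7P = (3, 12)
  8P = (2, 16)
  ... (continuing to 20P)
  20P = O

ord(P) = 20


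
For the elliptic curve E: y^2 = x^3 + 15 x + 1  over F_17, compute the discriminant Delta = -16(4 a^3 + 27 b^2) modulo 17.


4 a^3 + 27 b^2 = 4*15^3 + 27*1^2 = 13500 + 27 = 13527
Delta = -16 * (13527) = -216432
Delta mod 17 = 12

Delta = 12 (mod 17)


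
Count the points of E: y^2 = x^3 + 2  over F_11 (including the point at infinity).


For each x in F_11, count y with y^2 = x^3 + 0 x + 2 mod 11:
  x = 1: RHS = 3, y in [5, 6]  -> 2 point(s)
  x = 4: RHS = 0, y in [0]  -> 1 point(s)
  x = 6: RHS = 9, y in [3, 8]  -> 2 point(s)
  x = 7: RHS = 4, y in [2, 9]  -> 2 point(s)
  x = 9: RHS = 5, y in [4, 7]  -> 2 point(s)
  x = 10: RHS = 1, y in [1, 10]  -> 2 point(s)
Affine points: 11. Add the point at infinity: total = 12.

#E(F_11) = 12


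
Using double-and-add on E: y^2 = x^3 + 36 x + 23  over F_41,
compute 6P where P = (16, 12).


k = 6 = 110_2 (binary, LSB first: 011)
Double-and-add from P = (16, 12):
  bit 0 = 0: acc unchanged = O
  bit 1 = 1: acc = O + (14, 14) = (14, 14)
  bit 2 = 1: acc = (14, 14) + (21, 35) = (15, 24)

6P = (15, 24)


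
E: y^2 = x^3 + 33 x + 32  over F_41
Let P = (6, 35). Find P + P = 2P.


Doubling: s = (3 x1^2 + a) / (2 y1)
s = (3*6^2 + 33) / (2*35) mod 41 = 19
x3 = s^2 - 2 x1 mod 41 = 19^2 - 2*6 = 21
y3 = s (x1 - x3) - y1 mod 41 = 19 * (6 - 21) - 35 = 8

2P = (21, 8)
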